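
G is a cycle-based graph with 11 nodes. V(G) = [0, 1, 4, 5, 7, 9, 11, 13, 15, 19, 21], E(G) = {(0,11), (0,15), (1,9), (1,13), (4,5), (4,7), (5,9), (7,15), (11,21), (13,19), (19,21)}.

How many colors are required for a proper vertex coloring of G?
Clique number ω(G) = 2 (lower bound: χ ≥ ω).
Odd cycle [9, 5, 4, 7, 15, 0, 11, 21, 19, 13, 1] needs 3 colors (χ ≥ 3).
The coloring below uses 3 colors, so χ(G) = 3.
A valid 3-coloring: color 1: [4, 9, 11, 13, 15]; color 2: [0, 1, 5, 7, 21]; color 3: [19].

χ(G) = 3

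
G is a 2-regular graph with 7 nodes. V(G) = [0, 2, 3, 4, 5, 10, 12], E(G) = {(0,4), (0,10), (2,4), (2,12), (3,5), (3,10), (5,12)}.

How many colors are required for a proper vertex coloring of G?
χ(G) = 3

Clique number ω(G) = 2 (lower bound: χ ≥ ω).
Odd cycle [5, 3, 10, 0, 4, 2, 12] needs 3 colors (χ ≥ 3).
The coloring below uses 3 colors, so χ(G) = 3.
A valid 3-coloring: color 1: [0, 2, 5]; color 2: [3, 4, 12]; color 3: [10].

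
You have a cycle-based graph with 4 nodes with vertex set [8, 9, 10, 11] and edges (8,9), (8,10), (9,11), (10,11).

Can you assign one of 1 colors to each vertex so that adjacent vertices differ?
Edge (8,9) forces its endpoints to differ, so 1 color is not enough.

No, G is not 1-colorable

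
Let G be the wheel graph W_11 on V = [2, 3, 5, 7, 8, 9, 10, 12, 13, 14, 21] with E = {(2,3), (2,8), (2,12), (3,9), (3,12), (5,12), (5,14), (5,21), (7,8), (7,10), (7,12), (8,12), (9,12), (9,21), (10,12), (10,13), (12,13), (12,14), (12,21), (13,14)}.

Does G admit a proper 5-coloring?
Yes, G is 5-colorable

A valid 5-coloring: color 1: [12]; color 2: [3, 8, 10, 14, 21]; color 3: [2, 5, 7, 9, 13].
(χ(G) = 3 ≤ 5.)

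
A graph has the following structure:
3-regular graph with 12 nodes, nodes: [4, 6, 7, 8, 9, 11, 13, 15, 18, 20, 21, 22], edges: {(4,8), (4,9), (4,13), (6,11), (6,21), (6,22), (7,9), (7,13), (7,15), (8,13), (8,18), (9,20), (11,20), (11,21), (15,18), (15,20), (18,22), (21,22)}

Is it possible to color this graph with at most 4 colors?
A valid 4-coloring: color 1: [9, 11, 13, 18]; color 2: [4, 6, 7, 20]; color 3: [8, 15, 22]; color 4: [21].
(χ(G) = 3 ≤ 4.)

Yes, G is 4-colorable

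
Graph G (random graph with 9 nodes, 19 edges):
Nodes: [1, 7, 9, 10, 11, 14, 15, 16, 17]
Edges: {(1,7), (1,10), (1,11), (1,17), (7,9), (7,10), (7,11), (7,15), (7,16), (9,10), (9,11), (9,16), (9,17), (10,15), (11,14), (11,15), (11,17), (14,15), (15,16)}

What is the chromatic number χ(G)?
χ(G) = 3

Clique number ω(G) = 3 (lower bound: χ ≥ ω).
The clique on [1, 11, 17] has size 3, forcing χ ≥ 3, and the coloring below uses 3 colors, so χ(G) = 3.
A valid 3-coloring: color 1: [7, 14, 17]; color 2: [10, 11, 16]; color 3: [1, 9, 15].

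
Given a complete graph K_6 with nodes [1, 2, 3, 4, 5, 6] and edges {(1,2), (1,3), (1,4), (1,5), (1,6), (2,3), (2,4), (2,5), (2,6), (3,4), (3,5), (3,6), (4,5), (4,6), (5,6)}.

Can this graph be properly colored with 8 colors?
A valid 8-coloring: color 1: [2]; color 2: [4]; color 3: [6]; color 4: [3]; color 5: [5]; color 6: [1].
(χ(G) = 6 ≤ 8.)

Yes, G is 8-colorable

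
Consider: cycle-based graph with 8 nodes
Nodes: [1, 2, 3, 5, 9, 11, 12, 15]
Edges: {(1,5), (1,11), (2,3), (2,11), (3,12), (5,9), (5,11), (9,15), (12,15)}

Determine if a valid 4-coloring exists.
Yes, G is 4-colorable

A valid 4-coloring: color 1: [3, 9, 11]; color 2: [2, 5, 12]; color 3: [1, 15].
(χ(G) = 3 ≤ 4.)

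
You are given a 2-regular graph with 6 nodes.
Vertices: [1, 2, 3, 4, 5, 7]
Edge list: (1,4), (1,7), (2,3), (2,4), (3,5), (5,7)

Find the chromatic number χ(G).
Clique number ω(G) = 2 (lower bound: χ ≥ ω).
The graph is bipartite (no odd cycle), so 2 colors suffice: χ(G) = 2.
A valid 2-coloring: color 1: [3, 4, 7]; color 2: [1, 2, 5].

χ(G) = 2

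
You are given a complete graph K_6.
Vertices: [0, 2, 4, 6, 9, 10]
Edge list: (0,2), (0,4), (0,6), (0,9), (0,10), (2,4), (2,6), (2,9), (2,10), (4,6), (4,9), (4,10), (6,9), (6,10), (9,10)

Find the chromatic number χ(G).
χ(G) = 6

Clique number ω(G) = 6 (lower bound: χ ≥ ω).
The clique on [0, 2, 4, 6, 9, 10] has size 6, forcing χ ≥ 6, and the coloring below uses 6 colors, so χ(G) = 6.
A valid 6-coloring: color 1: [4]; color 2: [2]; color 3: [10]; color 4: [0]; color 5: [6]; color 6: [9].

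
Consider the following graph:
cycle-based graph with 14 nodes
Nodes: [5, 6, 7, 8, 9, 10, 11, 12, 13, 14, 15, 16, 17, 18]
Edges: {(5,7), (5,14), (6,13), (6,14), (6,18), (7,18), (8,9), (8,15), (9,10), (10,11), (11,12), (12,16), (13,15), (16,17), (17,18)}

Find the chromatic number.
χ(G) = 3

Clique number ω(G) = 2 (lower bound: χ ≥ ω).
Odd cycle [14, 5, 7, 18, 6] needs 3 colors (χ ≥ 3).
The coloring below uses 3 colors, so χ(G) = 3.
A valid 3-coloring: color 1: [5, 6, 9, 12, 15, 17]; color 2: [8, 10, 13, 14, 16, 18]; color 3: [7, 11].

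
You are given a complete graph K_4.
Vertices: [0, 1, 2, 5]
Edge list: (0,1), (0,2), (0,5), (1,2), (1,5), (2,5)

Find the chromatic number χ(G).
χ(G) = 4

Clique number ω(G) = 4 (lower bound: χ ≥ ω).
The clique on [0, 1, 2, 5] has size 4, forcing χ ≥ 4, and the coloring below uses 4 colors, so χ(G) = 4.
A valid 4-coloring: color 1: [5]; color 2: [0]; color 3: [2]; color 4: [1].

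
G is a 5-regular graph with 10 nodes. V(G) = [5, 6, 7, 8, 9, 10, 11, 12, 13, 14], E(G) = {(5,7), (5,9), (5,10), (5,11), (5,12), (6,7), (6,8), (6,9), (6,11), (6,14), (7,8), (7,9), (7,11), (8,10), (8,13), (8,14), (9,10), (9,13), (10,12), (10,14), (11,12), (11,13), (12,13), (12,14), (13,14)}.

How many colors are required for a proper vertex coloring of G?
Clique number ω(G) = 3 (lower bound: χ ≥ ω).
Odd cycle [10, 9, 7, 11, 12] needs 3 colors (χ ≥ 3).
Vertex 5 is adjacent to every vertex of [7, 9, 10, 11, 12], which already need 3 colors among themselves, so 5 needs a new color (χ ≥ 4).
The coloring below uses 4 colors, so χ(G) = 4.
A valid 4-coloring: color 1: [9, 11, 14]; color 2: [8, 12]; color 3: [7, 10, 13]; color 4: [5, 6].

χ(G) = 4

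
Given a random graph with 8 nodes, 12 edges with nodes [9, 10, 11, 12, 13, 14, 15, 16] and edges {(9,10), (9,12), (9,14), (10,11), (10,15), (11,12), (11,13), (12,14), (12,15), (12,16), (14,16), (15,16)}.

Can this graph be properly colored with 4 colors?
Yes, G is 4-colorable

A valid 4-coloring: color 1: [10, 12, 13]; color 2: [11, 14, 15]; color 3: [9, 16].
(χ(G) = 3 ≤ 4.)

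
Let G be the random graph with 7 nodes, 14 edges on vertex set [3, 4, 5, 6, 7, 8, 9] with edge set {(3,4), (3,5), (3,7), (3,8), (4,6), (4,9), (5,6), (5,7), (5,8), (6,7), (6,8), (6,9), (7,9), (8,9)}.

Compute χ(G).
Clique number ω(G) = 3 (lower bound: χ ≥ ω).
The clique on [3, 5, 8] has size 3, forcing χ ≥ 3, and the coloring below uses 3 colors, so χ(G) = 3.
A valid 3-coloring: color 1: [3, 6]; color 2: [4, 7, 8]; color 3: [5, 9].

χ(G) = 3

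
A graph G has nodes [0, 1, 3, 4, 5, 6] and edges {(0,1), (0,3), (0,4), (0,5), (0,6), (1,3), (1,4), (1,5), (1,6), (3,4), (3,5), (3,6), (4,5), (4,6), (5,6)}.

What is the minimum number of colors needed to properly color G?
Clique number ω(G) = 6 (lower bound: χ ≥ ω).
The clique on [0, 1, 3, 4, 5, 6] has size 6, forcing χ ≥ 6, and the coloring below uses 6 colors, so χ(G) = 6.
A valid 6-coloring: color 1: [1]; color 2: [6]; color 3: [0]; color 4: [3]; color 5: [5]; color 6: [4].

χ(G) = 6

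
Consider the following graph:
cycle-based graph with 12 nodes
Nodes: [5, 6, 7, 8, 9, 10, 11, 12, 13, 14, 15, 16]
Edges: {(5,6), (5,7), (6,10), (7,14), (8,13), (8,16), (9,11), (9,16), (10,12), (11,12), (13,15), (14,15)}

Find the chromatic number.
χ(G) = 2

Clique number ω(G) = 2 (lower bound: χ ≥ ω).
The graph is bipartite (no odd cycle), so 2 colors suffice: χ(G) = 2.
A valid 2-coloring: color 1: [5, 10, 11, 13, 14, 16]; color 2: [6, 7, 8, 9, 12, 15].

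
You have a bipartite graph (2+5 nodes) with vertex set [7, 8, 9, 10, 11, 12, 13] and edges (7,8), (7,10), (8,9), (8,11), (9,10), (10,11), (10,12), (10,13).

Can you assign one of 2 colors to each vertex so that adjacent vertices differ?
Yes, G is 2-colorable

A valid 2-coloring: color 1: [8, 10]; color 2: [7, 9, 11, 12, 13].
(χ(G) = 2 ≤ 2.)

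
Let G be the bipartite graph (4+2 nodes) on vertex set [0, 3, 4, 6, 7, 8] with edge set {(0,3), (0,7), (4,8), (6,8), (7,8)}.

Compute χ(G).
Clique number ω(G) = 2 (lower bound: χ ≥ ω).
The graph is bipartite (no odd cycle), so 2 colors suffice: χ(G) = 2.
A valid 2-coloring: color 1: [0, 8]; color 2: [3, 4, 6, 7].

χ(G) = 2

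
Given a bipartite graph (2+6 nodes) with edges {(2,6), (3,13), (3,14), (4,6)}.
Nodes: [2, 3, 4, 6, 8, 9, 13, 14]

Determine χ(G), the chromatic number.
χ(G) = 2

Clique number ω(G) = 2 (lower bound: χ ≥ ω).
The graph is bipartite (no odd cycle), so 2 colors suffice: χ(G) = 2.
A valid 2-coloring: color 1: [3, 6, 8, 9]; color 2: [2, 4, 13, 14].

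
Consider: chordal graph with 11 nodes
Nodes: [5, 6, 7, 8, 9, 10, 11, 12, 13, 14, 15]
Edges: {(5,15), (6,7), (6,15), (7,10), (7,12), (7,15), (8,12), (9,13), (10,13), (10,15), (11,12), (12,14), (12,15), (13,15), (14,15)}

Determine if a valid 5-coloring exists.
A valid 5-coloring: color 1: [8, 9, 11, 15]; color 2: [5, 6, 10, 12]; color 3: [7, 13, 14].
(χ(G) = 3 ≤ 5.)

Yes, G is 5-colorable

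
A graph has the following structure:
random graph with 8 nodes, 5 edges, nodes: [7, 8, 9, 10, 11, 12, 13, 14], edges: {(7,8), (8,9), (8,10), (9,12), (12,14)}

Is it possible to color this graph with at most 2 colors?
Yes, G is 2-colorable

A valid 2-coloring: color 1: [8, 11, 12, 13]; color 2: [7, 9, 10, 14].
(χ(G) = 2 ≤ 2.)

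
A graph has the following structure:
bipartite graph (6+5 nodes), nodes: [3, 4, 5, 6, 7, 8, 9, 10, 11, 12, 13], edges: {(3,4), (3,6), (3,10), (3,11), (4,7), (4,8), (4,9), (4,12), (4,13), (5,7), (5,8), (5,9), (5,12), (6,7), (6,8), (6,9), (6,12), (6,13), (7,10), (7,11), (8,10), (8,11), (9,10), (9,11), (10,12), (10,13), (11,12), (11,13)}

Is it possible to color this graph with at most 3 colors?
Yes, G is 3-colorable

A valid 3-coloring: color 1: [4, 5, 6, 10, 11]; color 2: [3, 7, 8, 9, 12, 13].
(χ(G) = 2 ≤ 3.)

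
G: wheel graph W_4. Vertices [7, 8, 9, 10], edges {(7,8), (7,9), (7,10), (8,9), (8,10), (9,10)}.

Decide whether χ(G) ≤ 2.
The clique on vertices [7, 8, 9, 10] has size 4 > 2, so it alone needs 4 colors.

No, G is not 2-colorable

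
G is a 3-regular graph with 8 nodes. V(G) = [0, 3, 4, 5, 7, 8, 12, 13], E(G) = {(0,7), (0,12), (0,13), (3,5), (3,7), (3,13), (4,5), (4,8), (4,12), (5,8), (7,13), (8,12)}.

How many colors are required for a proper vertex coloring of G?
Clique number ω(G) = 3 (lower bound: χ ≥ ω).
The clique on [0, 7, 13] has size 3, forcing χ ≥ 3, and the coloring below uses 3 colors, so χ(G) = 3.
A valid 3-coloring: color 1: [0, 3, 4]; color 2: [5, 12, 13]; color 3: [7, 8].

χ(G) = 3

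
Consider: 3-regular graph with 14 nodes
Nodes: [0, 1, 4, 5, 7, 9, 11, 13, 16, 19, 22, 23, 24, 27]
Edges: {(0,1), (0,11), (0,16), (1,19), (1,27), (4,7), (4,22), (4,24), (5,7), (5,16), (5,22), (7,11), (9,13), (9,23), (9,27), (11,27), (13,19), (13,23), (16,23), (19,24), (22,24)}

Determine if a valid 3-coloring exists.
A valid 3-coloring: color 1: [4, 5, 9, 11, 19]; color 2: [1, 7, 13, 16, 22]; color 3: [0, 23, 24, 27].
(χ(G) = 3 ≤ 3.)

Yes, G is 3-colorable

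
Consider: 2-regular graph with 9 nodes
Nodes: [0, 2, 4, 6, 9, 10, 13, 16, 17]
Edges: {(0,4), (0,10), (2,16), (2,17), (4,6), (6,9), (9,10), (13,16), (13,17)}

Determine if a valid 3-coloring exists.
A valid 3-coloring: color 1: [0, 2, 6, 13]; color 2: [4, 9, 16, 17]; color 3: [10].
(χ(G) = 3 ≤ 3.)

Yes, G is 3-colorable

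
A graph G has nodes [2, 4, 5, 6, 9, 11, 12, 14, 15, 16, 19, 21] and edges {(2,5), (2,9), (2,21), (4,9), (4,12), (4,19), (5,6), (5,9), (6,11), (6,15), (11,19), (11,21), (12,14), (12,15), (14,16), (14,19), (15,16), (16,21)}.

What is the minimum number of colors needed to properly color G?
χ(G) = 3

Clique number ω(G) = 3 (lower bound: χ ≥ ω).
The clique on [2, 5, 9] has size 3, forcing χ ≥ 3, and the coloring below uses 3 colors, so χ(G) = 3.
A valid 3-coloring: color 1: [4, 5, 14, 15, 21]; color 2: [2, 11, 12, 16]; color 3: [6, 9, 19].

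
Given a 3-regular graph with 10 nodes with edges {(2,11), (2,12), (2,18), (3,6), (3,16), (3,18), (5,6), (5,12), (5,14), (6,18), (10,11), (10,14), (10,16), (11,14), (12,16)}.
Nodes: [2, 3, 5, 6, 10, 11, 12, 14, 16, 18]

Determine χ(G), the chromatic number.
Clique number ω(G) = 3 (lower bound: χ ≥ ω).
The clique on [3, 6, 18] has size 3, forcing χ ≥ 3, and the coloring below uses 3 colors, so χ(G) = 3.
A valid 3-coloring: color 1: [3, 10, 12]; color 2: [2, 6, 14, 16]; color 3: [5, 11, 18].

χ(G) = 3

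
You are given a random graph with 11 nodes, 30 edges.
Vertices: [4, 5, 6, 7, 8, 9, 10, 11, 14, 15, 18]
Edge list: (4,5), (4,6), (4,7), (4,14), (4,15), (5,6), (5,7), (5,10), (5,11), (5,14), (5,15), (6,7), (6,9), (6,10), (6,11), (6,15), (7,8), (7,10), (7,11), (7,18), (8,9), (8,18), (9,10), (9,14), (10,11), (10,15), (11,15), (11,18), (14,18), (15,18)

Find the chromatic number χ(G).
Clique number ω(G) = 5 (lower bound: χ ≥ ω).
The clique on [5, 6, 10, 11, 15] has size 5, forcing χ ≥ 5, and the coloring below uses 5 colors, so χ(G) = 5.
A valid 5-coloring: color 1: [7, 14, 15]; color 2: [6, 18]; color 3: [5, 9]; color 4: [4, 8, 10]; color 5: [11].

χ(G) = 5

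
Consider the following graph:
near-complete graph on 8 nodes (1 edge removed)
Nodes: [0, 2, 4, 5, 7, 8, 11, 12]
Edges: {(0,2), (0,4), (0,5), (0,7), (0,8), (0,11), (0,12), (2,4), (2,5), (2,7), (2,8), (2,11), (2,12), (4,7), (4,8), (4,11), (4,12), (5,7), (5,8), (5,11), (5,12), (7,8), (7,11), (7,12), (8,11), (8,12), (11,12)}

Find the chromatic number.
Clique number ω(G) = 7 (lower bound: χ ≥ ω).
The clique on [0, 2, 4, 7, 8, 11, 12] has size 7, forcing χ ≥ 7, and the coloring below uses 7 colors, so χ(G) = 7.
A valid 7-coloring: color 1: [12]; color 2: [8]; color 3: [2]; color 4: [11]; color 5: [0]; color 6: [7]; color 7: [4, 5].

χ(G) = 7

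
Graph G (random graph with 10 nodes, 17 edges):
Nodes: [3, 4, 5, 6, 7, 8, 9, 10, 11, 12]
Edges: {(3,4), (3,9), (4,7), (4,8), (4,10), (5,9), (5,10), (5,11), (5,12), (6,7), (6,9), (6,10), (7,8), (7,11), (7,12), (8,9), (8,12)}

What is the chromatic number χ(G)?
χ(G) = 3

Clique number ω(G) = 3 (lower bound: χ ≥ ω).
The clique on [7, 8, 12] has size 3, forcing χ ≥ 3, and the coloring below uses 3 colors, so χ(G) = 3.
A valid 3-coloring: color 1: [7, 9, 10]; color 2: [4, 6, 11, 12]; color 3: [3, 5, 8].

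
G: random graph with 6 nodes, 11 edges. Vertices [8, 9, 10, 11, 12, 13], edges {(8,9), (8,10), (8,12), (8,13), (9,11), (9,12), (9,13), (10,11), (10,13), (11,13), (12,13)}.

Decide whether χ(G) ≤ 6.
A valid 6-coloring: color 1: [13]; color 2: [8, 11]; color 3: [9, 10]; color 4: [12].
(χ(G) = 4 ≤ 6.)

Yes, G is 6-colorable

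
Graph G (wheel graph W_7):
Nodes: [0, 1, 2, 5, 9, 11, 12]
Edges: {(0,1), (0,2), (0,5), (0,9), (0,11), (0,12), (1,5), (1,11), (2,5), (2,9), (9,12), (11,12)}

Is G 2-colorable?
The clique on vertices [0, 1, 11] has size 3 > 2, so it alone needs 3 colors.

No, G is not 2-colorable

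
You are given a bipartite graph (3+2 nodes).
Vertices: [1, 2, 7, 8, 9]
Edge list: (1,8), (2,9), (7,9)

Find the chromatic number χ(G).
χ(G) = 2

Clique number ω(G) = 2 (lower bound: χ ≥ ω).
The graph is bipartite (no odd cycle), so 2 colors suffice: χ(G) = 2.
A valid 2-coloring: color 1: [8, 9]; color 2: [1, 2, 7].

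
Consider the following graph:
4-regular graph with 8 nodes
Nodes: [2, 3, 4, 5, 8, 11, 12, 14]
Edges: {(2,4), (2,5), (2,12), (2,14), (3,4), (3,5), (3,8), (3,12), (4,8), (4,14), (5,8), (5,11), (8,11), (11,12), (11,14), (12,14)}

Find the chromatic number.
Clique number ω(G) = 3 (lower bound: χ ≥ ω).
The clique on [5, 8, 11] has size 3, forcing χ ≥ 3, and the coloring below uses 3 colors, so χ(G) = 3.
A valid 3-coloring: color 1: [2, 3, 11]; color 2: [8, 14]; color 3: [4, 5, 12].

χ(G) = 3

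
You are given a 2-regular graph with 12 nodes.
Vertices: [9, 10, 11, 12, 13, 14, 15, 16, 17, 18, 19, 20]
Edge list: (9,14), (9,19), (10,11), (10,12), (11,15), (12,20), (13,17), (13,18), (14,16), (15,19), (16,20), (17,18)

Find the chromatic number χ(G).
Clique number ω(G) = 3 (lower bound: χ ≥ ω).
The clique on [13, 17, 18] has size 3, forcing χ ≥ 3, and the coloring below uses 3 colors, so χ(G) = 3.
A valid 3-coloring: color 1: [11, 12, 13, 14, 19]; color 2: [9, 10, 15, 17, 20]; color 3: [16, 18].

χ(G) = 3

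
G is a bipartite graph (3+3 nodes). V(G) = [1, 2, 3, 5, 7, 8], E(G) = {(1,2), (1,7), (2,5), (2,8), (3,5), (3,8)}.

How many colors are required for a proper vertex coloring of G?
χ(G) = 2

Clique number ω(G) = 2 (lower bound: χ ≥ ω).
The graph is bipartite (no odd cycle), so 2 colors suffice: χ(G) = 2.
A valid 2-coloring: color 1: [2, 3, 7]; color 2: [1, 5, 8].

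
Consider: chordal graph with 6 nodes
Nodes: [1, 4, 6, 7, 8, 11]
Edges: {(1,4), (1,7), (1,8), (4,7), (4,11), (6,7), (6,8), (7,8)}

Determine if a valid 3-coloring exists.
A valid 3-coloring: color 1: [7, 11]; color 2: [4, 8]; color 3: [1, 6].
(χ(G) = 3 ≤ 3.)

Yes, G is 3-colorable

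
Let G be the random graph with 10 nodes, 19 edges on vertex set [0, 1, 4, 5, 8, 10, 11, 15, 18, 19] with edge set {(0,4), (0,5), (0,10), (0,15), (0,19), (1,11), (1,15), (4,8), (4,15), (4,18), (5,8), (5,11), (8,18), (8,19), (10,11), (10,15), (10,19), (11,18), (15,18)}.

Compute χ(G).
Clique number ω(G) = 3 (lower bound: χ ≥ ω).
Suppose a proper 3-coloring c exists. The clique [0, 4, 15] takes 3 distinct colors; by symmetry let c(0) = 1, c(4) = 2, c(15) = 3.
- Vertex 10: neighbors [0, 15] already have colors [1, 3] ⇒ c(10) = 2.
- Vertex 18: neighbors [4, 15] already have colors [2, 3] ⇒ c(18) = 1.
- Vertex 8: neighbors [18, 4] already have colors [1, 2] ⇒ c(8) = 3.
- Vertex 19: neighbors [0, 10, 8] already have colors [1, 2, 3] — all 3 colors blocked. Contradiction.
The forced assignments end in a contradiction, so G has no proper 3-coloring (χ ≥ 4).
The coloring below uses 4 colors, so χ(G) = 4.
A valid 4-coloring: color 1: [8, 11, 15]; color 2: [0, 1, 18]; color 3: [4, 5, 10]; color 4: [19].

χ(G) = 4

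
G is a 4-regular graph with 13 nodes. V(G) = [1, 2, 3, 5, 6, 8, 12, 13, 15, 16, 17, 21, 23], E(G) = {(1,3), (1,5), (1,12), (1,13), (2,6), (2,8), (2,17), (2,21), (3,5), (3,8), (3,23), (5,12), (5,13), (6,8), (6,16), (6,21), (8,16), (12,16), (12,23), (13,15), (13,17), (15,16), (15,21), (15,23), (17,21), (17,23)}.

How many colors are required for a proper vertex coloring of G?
Clique number ω(G) = 3 (lower bound: χ ≥ ω).
Suppose a proper 3-coloring c exists. The clique [1, 3, 5] takes 3 distinct colors; by symmetry let c(1) = 1, c(3) = 2, c(5) = 3.
- Vertex 12: neighbors [1, 5] already have colors [1, 3] ⇒ c(12) = 2.
- Vertex 13: neighbors [1, 5] already have colors [1, 3] ⇒ c(13) = 2.
- Vertex 8: neighbors [3] already have colors [2]; try each remaining color.
- Case c(8) = 1:
  - Vertex 16: neighbors [8, 12] already have colors [1, 2] ⇒ c(16) = 3.
  - Vertex 6: neighbors [8, 16] already have colors [1, 3] ⇒ c(6) = 2.
  - Vertex 2: neighbors [8, 6] already have colors [1, 2] ⇒ c(2) = 3.
  - Vertex 15: neighbors [13, 16] already have colors [2, 3] ⇒ c(15) = 1.
  - Vertex 21: neighbors [15, 6, 2] already have colors [1, 2, 3] — all 3 colors blocked. Contradiction.
- Case c(8) = 3:
  - Vertex 16: neighbors [12, 8] already have colors [2, 3] ⇒ c(16) = 1.
  - Vertex 6: neighbors [16, 8] already have colors [1, 3] ⇒ c(6) = 2.
  - Vertex 2: neighbors [6, 8] already have colors [2, 3] ⇒ c(2) = 1.
  - Vertex 15: neighbors [16, 13] already have colors [1, 2] ⇒ c(15) = 3.
  - Vertex 21: neighbors [2, 6, 15] already have colors [1, 2, 3] — all 3 colors blocked. Contradiction.
Every case ends in a contradiction, so G has no proper 3-coloring (χ ≥ 4).
The coloring below uses 4 colors, so χ(G) = 4.
A valid 4-coloring: color 1: [3, 6, 12, 15, 17]; color 2: [1, 8, 21, 23]; color 3: [2, 5, 16]; color 4: [13].

χ(G) = 4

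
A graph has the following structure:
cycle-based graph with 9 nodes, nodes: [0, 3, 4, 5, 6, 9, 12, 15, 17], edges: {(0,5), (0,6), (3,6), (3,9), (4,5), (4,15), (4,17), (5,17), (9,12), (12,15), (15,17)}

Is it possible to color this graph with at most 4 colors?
Yes, G is 4-colorable

A valid 4-coloring: color 1: [5, 6, 9, 15]; color 2: [0, 3, 4, 12]; color 3: [17].
(χ(G) = 3 ≤ 4.)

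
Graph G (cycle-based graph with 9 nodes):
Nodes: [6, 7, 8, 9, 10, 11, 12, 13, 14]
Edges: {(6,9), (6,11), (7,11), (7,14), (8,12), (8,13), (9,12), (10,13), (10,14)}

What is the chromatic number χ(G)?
Clique number ω(G) = 2 (lower bound: χ ≥ ω).
Odd cycle [12, 8, 13, 10, 14, 7, 11, 6, 9] needs 3 colors (χ ≥ 3).
The coloring below uses 3 colors, so χ(G) = 3.
A valid 3-coloring: color 1: [6, 12, 13, 14]; color 2: [7, 8, 9, 10]; color 3: [11].

χ(G) = 3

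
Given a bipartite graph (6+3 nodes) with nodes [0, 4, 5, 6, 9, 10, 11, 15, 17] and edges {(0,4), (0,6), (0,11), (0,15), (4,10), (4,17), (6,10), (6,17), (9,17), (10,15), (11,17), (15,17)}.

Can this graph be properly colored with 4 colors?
Yes, G is 4-colorable

A valid 4-coloring: color 1: [0, 5, 10, 17]; color 2: [4, 6, 9, 11, 15].
(χ(G) = 2 ≤ 4.)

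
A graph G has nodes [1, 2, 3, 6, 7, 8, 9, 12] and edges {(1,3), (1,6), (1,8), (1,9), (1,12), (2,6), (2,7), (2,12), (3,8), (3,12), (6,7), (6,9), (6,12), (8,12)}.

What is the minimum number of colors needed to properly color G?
Clique number ω(G) = 4 (lower bound: χ ≥ ω).
The clique on [1, 3, 8, 12] has size 4, forcing χ ≥ 4, and the coloring below uses 4 colors, so χ(G) = 4.
A valid 4-coloring: color 1: [1, 2]; color 2: [6, 8]; color 3: [7, 9, 12]; color 4: [3].

χ(G) = 4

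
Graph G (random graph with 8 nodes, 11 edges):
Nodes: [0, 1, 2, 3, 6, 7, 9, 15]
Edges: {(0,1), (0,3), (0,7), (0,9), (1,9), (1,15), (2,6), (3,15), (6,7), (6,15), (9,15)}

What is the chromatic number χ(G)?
Clique number ω(G) = 3 (lower bound: χ ≥ ω).
The clique on [0, 1, 9] has size 3, forcing χ ≥ 3, and the coloring below uses 3 colors, so χ(G) = 3.
A valid 3-coloring: color 1: [0, 2, 15]; color 2: [3, 6, 9]; color 3: [1, 7].

χ(G) = 3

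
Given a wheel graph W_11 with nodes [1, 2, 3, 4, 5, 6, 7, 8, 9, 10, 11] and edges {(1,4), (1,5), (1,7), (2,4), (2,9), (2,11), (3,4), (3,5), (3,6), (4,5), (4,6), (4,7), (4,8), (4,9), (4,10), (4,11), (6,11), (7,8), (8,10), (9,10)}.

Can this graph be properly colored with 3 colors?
Yes, G is 3-colorable

A valid 3-coloring: color 1: [4]; color 2: [1, 3, 8, 9, 11]; color 3: [2, 5, 6, 7, 10].
(χ(G) = 3 ≤ 3.)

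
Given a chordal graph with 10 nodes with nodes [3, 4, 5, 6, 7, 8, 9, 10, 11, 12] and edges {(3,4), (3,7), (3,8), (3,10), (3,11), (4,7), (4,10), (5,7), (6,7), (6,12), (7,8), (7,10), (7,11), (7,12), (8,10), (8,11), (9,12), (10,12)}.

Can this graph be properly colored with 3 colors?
The clique on vertices [3, 7, 8, 10] has size 4 > 3, so it alone needs 4 colors.

No, G is not 3-colorable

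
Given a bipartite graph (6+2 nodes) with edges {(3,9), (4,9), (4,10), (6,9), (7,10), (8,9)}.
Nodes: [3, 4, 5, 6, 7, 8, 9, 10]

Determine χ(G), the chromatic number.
χ(G) = 2

Clique number ω(G) = 2 (lower bound: χ ≥ ω).
The graph is bipartite (no odd cycle), so 2 colors suffice: χ(G) = 2.
A valid 2-coloring: color 1: [5, 9, 10]; color 2: [3, 4, 6, 7, 8].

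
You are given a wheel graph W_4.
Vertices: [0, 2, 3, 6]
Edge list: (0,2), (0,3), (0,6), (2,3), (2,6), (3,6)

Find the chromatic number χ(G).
Clique number ω(G) = 4 (lower bound: χ ≥ ω).
The clique on [0, 2, 3, 6] has size 4, forcing χ ≥ 4, and the coloring below uses 4 colors, so χ(G) = 4.
A valid 4-coloring: color 1: [0]; color 2: [3]; color 3: [6]; color 4: [2].

χ(G) = 4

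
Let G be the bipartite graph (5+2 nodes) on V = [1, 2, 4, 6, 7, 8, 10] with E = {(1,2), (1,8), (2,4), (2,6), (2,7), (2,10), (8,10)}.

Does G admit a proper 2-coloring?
Yes, G is 2-colorable

A valid 2-coloring: color 1: [2, 8]; color 2: [1, 4, 6, 7, 10].
(χ(G) = 2 ≤ 2.)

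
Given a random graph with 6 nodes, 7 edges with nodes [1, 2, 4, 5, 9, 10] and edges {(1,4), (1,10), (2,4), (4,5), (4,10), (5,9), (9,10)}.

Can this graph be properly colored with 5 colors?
Yes, G is 5-colorable

A valid 5-coloring: color 1: [4, 9]; color 2: [2, 5, 10]; color 3: [1].
(χ(G) = 3 ≤ 5.)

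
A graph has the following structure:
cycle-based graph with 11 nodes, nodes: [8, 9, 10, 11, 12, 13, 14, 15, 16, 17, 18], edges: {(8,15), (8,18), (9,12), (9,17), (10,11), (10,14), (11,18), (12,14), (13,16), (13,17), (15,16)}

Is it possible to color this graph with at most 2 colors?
Odd cycle [17, 9, 12, 14, 10, 11, 18, 8, 15, 16, 13] needs 3 colors (χ ≥ 3).
Hence χ(G) ≥ 3 > 2, so no proper 2-coloring exists.

No, G is not 2-colorable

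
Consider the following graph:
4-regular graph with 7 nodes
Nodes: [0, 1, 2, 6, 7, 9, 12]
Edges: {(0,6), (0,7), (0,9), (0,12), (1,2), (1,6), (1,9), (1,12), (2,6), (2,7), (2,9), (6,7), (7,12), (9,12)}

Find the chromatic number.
Clique number ω(G) = 3 (lower bound: χ ≥ ω).
Suppose a proper 3-coloring c exists. The clique [0, 6, 7] takes 3 distinct colors; by symmetry let c(0) = 1, c(6) = 2, c(7) = 3.
- Vertex 2: neighbors [6, 7] already have colors [2, 3] ⇒ c(2) = 1.
- Vertex 1: neighbors [2, 6] already have colors [1, 2] ⇒ c(1) = 3.
- Vertex 9: neighbors [0, 1] already have colors [1, 3] ⇒ c(9) = 2.
- Vertex 12: neighbors [0, 9, 1] already have colors [1, 2, 3] — all 3 colors blocked. Contradiction.
The forced assignments end in a contradiction, so G has no proper 3-coloring (χ ≥ 4).
The coloring below uses 4 colors, so χ(G) = 4.
A valid 4-coloring: color 1: [2, 12]; color 2: [0, 1]; color 3: [6, 9]; color 4: [7].

χ(G) = 4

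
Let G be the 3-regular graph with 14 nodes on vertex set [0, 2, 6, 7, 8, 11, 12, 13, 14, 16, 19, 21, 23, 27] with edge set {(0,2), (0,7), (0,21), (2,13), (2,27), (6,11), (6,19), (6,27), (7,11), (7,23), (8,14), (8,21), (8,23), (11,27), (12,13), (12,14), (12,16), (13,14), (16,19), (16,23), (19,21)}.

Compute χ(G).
Clique number ω(G) = 3 (lower bound: χ ≥ ω).
The clique on [6, 11, 27] has size 3, forcing χ ≥ 3, and the coloring below uses 3 colors, so χ(G) = 3.
A valid 3-coloring: color 1: [2, 6, 7, 14, 16, 21]; color 2: [0, 11, 12, 19, 23]; color 3: [8, 13, 27].

χ(G) = 3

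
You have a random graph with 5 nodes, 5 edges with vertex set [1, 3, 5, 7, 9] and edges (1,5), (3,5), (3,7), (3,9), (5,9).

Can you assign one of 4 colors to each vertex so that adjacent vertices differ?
Yes, G is 4-colorable

A valid 4-coloring: color 1: [5, 7]; color 2: [1, 3]; color 3: [9].
(χ(G) = 3 ≤ 4.)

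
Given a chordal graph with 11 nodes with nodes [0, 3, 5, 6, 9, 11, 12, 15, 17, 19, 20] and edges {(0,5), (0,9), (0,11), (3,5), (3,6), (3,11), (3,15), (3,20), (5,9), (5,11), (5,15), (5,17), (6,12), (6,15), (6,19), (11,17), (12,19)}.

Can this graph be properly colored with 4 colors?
A valid 4-coloring: color 1: [5, 6, 20]; color 2: [0, 3, 12, 17]; color 3: [9, 11, 15, 19].
(χ(G) = 3 ≤ 4.)

Yes, G is 4-colorable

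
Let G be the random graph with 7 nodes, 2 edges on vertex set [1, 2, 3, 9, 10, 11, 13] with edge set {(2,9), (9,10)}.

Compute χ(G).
χ(G) = 2

Clique number ω(G) = 2 (lower bound: χ ≥ ω).
The graph is bipartite (no odd cycle), so 2 colors suffice: χ(G) = 2.
A valid 2-coloring: color 1: [1, 3, 9, 11, 13]; color 2: [2, 10].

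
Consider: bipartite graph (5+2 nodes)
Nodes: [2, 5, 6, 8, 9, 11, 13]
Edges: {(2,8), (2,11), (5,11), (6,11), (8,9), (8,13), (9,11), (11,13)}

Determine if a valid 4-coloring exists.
A valid 4-coloring: color 1: [8, 11]; color 2: [2, 5, 6, 9, 13].
(χ(G) = 2 ≤ 4.)

Yes, G is 4-colorable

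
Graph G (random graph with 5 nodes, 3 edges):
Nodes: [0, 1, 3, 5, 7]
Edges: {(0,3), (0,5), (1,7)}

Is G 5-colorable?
Yes, G is 5-colorable

A valid 5-coloring: color 1: [0, 7]; color 2: [1, 3, 5].
(χ(G) = 2 ≤ 5.)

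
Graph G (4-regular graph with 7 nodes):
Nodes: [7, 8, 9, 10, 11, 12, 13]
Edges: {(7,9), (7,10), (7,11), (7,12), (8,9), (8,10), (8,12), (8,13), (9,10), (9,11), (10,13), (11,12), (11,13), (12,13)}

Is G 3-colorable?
No, G is not 3-colorable

Suppose a proper 3-coloring c exists. The clique [7, 9, 10] takes 3 distinct colors; by symmetry let c(7) = 1, c(9) = 2, c(10) = 3.
- Vertex 8: neighbors [9, 10] already have colors [2, 3] ⇒ c(8) = 1.
- Vertex 11: neighbors [7, 9] already have colors [1, 2] ⇒ c(11) = 3.
- Vertex 12: neighbors [7, 11] already have colors [1, 3] ⇒ c(12) = 2.
- Vertex 13: neighbors [8, 12, 10] already have colors [1, 2, 3] — all 3 colors blocked. Contradiction.
The forced assignments end in a contradiction, so G has no proper 3-coloring (χ ≥ 4).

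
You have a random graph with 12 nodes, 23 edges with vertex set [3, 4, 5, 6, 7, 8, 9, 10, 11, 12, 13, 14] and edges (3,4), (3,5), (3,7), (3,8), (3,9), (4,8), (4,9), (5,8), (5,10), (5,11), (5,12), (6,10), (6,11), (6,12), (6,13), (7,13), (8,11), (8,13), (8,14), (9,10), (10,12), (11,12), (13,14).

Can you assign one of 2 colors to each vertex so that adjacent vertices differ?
No, G is not 2-colorable

The clique on vertices [6, 10, 12] has size 3 > 2, so it alone needs 3 colors.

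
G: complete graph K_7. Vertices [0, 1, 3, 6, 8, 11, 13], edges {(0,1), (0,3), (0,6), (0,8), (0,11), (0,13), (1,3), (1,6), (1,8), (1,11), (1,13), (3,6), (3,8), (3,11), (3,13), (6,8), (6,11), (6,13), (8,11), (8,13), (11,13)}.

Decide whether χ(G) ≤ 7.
A valid 7-coloring: color 1: [8]; color 2: [6]; color 3: [11]; color 4: [1]; color 5: [0]; color 6: [3]; color 7: [13].
(χ(G) = 7 ≤ 7.)

Yes, G is 7-colorable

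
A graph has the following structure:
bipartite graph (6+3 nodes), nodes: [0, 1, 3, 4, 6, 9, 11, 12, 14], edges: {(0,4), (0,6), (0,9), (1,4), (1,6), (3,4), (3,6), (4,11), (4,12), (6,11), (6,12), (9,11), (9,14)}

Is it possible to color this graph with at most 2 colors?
Yes, G is 2-colorable

A valid 2-coloring: color 1: [4, 6, 9]; color 2: [0, 1, 3, 11, 12, 14].
(χ(G) = 2 ≤ 2.)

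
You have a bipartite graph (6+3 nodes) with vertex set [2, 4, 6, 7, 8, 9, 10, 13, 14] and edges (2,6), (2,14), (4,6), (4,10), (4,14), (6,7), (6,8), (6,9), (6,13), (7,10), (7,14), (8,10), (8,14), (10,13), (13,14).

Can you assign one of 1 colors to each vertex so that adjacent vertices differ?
Edge (8,10) forces its endpoints to differ, so 1 color is not enough.

No, G is not 1-colorable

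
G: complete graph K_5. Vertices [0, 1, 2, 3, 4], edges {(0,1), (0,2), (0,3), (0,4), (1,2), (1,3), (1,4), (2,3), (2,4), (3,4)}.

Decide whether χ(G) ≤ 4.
The clique on vertices [0, 1, 2, 3, 4] has size 5 > 4, so it alone needs 5 colors.

No, G is not 4-colorable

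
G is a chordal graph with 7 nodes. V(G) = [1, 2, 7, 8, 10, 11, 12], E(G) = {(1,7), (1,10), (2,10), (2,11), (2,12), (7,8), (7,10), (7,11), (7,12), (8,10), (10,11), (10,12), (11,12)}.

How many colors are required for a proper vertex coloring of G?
Clique number ω(G) = 4 (lower bound: χ ≥ ω).
The clique on [2, 10, 11, 12] has size 4, forcing χ ≥ 4, and the coloring below uses 4 colors, so χ(G) = 4.
A valid 4-coloring: color 1: [10]; color 2: [2, 7]; color 3: [1, 8, 12]; color 4: [11].

χ(G) = 4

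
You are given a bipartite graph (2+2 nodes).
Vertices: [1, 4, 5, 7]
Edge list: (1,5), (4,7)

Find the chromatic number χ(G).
χ(G) = 2

Clique number ω(G) = 2 (lower bound: χ ≥ ω).
The graph is bipartite (no odd cycle), so 2 colors suffice: χ(G) = 2.
A valid 2-coloring: color 1: [5, 7]; color 2: [1, 4].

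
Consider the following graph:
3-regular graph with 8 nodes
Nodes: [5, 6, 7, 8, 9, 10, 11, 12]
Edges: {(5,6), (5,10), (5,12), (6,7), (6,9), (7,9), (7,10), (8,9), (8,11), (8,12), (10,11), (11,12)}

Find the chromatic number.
χ(G) = 3

Clique number ω(G) = 3 (lower bound: χ ≥ ω).
The clique on [6, 7, 9] has size 3, forcing χ ≥ 3, and the coloring below uses 3 colors, so χ(G) = 3.
A valid 3-coloring: color 1: [6, 8, 10]; color 2: [5, 7, 11]; color 3: [9, 12].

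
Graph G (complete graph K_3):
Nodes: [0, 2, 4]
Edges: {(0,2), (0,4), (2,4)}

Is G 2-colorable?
The clique on vertices [0, 2, 4] has size 3 > 2, so it alone needs 3 colors.

No, G is not 2-colorable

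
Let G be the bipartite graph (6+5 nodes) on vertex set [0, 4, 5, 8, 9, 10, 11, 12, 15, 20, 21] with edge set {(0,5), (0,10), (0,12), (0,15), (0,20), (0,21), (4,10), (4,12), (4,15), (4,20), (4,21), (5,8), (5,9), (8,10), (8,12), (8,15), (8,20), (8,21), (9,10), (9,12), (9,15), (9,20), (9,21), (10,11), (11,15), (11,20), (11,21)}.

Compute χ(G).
Clique number ω(G) = 2 (lower bound: χ ≥ ω).
The graph is bipartite (no odd cycle), so 2 colors suffice: χ(G) = 2.
A valid 2-coloring: color 1: [0, 4, 8, 9, 11]; color 2: [5, 10, 12, 15, 20, 21].

χ(G) = 2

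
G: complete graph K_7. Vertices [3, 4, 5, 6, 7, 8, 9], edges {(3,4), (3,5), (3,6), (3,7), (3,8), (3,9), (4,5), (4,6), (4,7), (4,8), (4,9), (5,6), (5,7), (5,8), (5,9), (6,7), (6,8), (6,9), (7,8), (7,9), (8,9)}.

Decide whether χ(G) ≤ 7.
Yes, G is 7-colorable

A valid 7-coloring: color 1: [8]; color 2: [7]; color 3: [9]; color 4: [5]; color 5: [3]; color 6: [4]; color 7: [6].
(χ(G) = 7 ≤ 7.)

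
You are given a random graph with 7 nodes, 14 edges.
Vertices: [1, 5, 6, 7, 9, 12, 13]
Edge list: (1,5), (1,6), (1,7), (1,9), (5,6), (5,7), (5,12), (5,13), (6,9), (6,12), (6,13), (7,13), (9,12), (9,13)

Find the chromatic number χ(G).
Clique number ω(G) = 3 (lower bound: χ ≥ ω).
The clique on [1, 6, 9] has size 3, forcing χ ≥ 3, and the coloring below uses 3 colors, so χ(G) = 3.
A valid 3-coloring: color 1: [5, 9]; color 2: [6, 7]; color 3: [1, 12, 13].

χ(G) = 3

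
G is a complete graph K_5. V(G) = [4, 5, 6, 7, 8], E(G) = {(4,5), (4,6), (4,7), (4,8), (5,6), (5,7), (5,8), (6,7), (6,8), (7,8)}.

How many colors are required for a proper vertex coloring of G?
χ(G) = 5

Clique number ω(G) = 5 (lower bound: χ ≥ ω).
The clique on [4, 5, 6, 7, 8] has size 5, forcing χ ≥ 5, and the coloring below uses 5 colors, so χ(G) = 5.
A valid 5-coloring: color 1: [4]; color 2: [5]; color 3: [7]; color 4: [6]; color 5: [8].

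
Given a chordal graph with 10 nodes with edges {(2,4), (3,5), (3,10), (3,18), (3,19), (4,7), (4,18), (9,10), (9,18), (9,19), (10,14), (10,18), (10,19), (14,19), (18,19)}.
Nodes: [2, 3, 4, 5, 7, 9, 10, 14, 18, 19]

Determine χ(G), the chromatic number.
χ(G) = 4

Clique number ω(G) = 4 (lower bound: χ ≥ ω).
The clique on [9, 10, 18, 19] has size 4, forcing χ ≥ 4, and the coloring below uses 4 colors, so χ(G) = 4.
A valid 4-coloring: color 1: [4, 5, 10]; color 2: [2, 7, 19]; color 3: [14, 18]; color 4: [3, 9].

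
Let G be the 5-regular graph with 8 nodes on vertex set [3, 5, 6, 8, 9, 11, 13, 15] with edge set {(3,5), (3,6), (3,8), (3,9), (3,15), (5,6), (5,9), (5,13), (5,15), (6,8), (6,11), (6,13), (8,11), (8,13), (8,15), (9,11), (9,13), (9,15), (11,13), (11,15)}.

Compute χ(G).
Clique number ω(G) = 4 (lower bound: χ ≥ ω).
The clique on [6, 8, 11, 13] has size 4, forcing χ ≥ 4, and the coloring below uses 4 colors, so χ(G) = 4.
A valid 4-coloring: color 1: [3, 13]; color 2: [6, 15]; color 3: [8, 9]; color 4: [5, 11].

χ(G) = 4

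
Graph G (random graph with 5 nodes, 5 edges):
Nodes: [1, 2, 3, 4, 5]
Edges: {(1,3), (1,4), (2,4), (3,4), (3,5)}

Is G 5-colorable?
Yes, G is 5-colorable

A valid 5-coloring: color 1: [4, 5]; color 2: [2, 3]; color 3: [1].
(χ(G) = 3 ≤ 5.)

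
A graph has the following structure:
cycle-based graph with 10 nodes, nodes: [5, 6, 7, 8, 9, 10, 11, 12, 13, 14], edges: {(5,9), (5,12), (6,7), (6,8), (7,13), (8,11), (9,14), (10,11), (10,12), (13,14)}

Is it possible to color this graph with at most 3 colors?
A valid 3-coloring: color 1: [6, 9, 11, 12, 13]; color 2: [5, 7, 8, 10, 14].
(χ(G) = 2 ≤ 3.)

Yes, G is 3-colorable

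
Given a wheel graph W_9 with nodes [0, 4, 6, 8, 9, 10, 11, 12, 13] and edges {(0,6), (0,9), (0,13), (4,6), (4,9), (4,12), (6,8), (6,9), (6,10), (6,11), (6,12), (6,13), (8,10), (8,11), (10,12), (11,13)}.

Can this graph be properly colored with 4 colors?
A valid 4-coloring: color 1: [6]; color 2: [0, 4, 10, 11]; color 3: [8, 9, 12, 13].
(χ(G) = 3 ≤ 4.)

Yes, G is 4-colorable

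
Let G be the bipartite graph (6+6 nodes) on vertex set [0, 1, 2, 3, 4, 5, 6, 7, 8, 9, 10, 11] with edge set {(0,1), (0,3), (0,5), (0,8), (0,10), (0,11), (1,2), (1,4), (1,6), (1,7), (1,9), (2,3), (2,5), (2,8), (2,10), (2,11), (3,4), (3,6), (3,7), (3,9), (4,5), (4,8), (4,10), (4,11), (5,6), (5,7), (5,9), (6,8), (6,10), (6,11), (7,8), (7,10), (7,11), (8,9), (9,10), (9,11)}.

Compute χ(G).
Clique number ω(G) = 2 (lower bound: χ ≥ ω).
The graph is bipartite (no odd cycle), so 2 colors suffice: χ(G) = 2.
A valid 2-coloring: color 1: [1, 3, 5, 8, 10, 11]; color 2: [0, 2, 4, 6, 7, 9].

χ(G) = 2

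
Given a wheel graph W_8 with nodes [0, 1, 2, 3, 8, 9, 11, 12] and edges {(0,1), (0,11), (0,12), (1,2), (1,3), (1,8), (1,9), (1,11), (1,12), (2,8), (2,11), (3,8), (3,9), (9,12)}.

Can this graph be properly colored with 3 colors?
Odd cycle [12, 0, 11, 2, 8, 3, 9] needs 3 colors (χ ≥ 3).
Vertex 1 is adjacent to every vertex of [0, 2, 3, 8, 9, 11, 12], which already need 3 colors among themselves, so 1 needs a new color (χ ≥ 4).
Hence χ(G) ≥ 4 > 3, so no proper 3-coloring exists.

No, G is not 3-colorable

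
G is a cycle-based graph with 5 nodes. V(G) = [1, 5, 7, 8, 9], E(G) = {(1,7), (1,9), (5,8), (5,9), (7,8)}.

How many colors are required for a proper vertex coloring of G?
χ(G) = 3

Clique number ω(G) = 2 (lower bound: χ ≥ ω).
Odd cycle [1, 9, 5, 8, 7] needs 3 colors (χ ≥ 3).
The coloring below uses 3 colors, so χ(G) = 3.
A valid 3-coloring: color 1: [1, 8]; color 2: [7, 9]; color 3: [5].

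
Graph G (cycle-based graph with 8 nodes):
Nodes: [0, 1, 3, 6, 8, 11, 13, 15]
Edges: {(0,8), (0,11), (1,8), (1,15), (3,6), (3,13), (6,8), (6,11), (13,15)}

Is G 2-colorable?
A valid 2-coloring: color 1: [3, 8, 11, 15]; color 2: [0, 1, 6, 13].
(χ(G) = 2 ≤ 2.)

Yes, G is 2-colorable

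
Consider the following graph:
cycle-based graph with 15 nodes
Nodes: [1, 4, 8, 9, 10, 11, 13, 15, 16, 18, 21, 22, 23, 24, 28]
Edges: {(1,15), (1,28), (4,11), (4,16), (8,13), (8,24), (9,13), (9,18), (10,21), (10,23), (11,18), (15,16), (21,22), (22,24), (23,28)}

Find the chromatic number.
Clique number ω(G) = 2 (lower bound: χ ≥ ω).
Odd cycle [23, 28, 1, 15, 16, 4, 11, 18, 9, 13, 8, 24, 22, 21, 10] needs 3 colors (χ ≥ 3).
The coloring below uses 3 colors, so χ(G) = 3.
A valid 3-coloring: color 1: [1, 8, 9, 11, 16, 21, 23]; color 2: [4, 10, 13, 15, 18, 24, 28]; color 3: [22].

χ(G) = 3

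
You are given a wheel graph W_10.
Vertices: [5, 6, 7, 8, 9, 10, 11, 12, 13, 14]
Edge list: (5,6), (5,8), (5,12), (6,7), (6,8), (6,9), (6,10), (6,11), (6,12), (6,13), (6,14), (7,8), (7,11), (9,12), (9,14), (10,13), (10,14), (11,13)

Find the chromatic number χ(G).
Clique number ω(G) = 3 (lower bound: χ ≥ ω).
Odd cycle [9, 12, 5, 8, 7, 11, 13, 10, 14] needs 3 colors (χ ≥ 3).
Vertex 6 is adjacent to every vertex of [5, 7, 8, 9, 10, 11, 12, 13, 14], which already need 3 colors among themselves, so 6 needs a new color (χ ≥ 4).
The coloring below uses 4 colors, so χ(G) = 4.
A valid 4-coloring: color 1: [6]; color 2: [5, 7, 9, 10]; color 3: [8, 11, 12, 14]; color 4: [13].

χ(G) = 4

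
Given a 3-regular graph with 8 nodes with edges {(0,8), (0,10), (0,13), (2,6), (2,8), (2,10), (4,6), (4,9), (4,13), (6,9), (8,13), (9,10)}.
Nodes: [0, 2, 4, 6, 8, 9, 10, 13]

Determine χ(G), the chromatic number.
χ(G) = 3

Clique number ω(G) = 3 (lower bound: χ ≥ ω).
The clique on [0, 8, 13] has size 3, forcing χ ≥ 3, and the coloring below uses 3 colors, so χ(G) = 3.
A valid 3-coloring: color 1: [4, 8, 10]; color 2: [6, 13]; color 3: [0, 2, 9].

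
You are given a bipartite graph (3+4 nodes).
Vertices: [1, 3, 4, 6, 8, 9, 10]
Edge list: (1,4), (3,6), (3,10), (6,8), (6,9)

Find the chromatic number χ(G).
Clique number ω(G) = 2 (lower bound: χ ≥ ω).
The graph is bipartite (no odd cycle), so 2 colors suffice: χ(G) = 2.
A valid 2-coloring: color 1: [4, 6, 10]; color 2: [1, 3, 8, 9].

χ(G) = 2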